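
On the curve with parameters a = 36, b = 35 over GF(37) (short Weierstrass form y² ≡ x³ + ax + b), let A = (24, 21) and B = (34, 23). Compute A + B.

(19, 17)

(24, 21) + (34, 23). λ = (23 - 21)/(34 - 24) ≡ 2/10 mod 37. 10⁻¹ ≡ 26 (mod 37), so λ ≡ 15.
  x = λ² - 24 - 34 = 225 - 58 ≡ 19; y = λ·(24 - 19) - 21 ≡ 17. → (19, 17)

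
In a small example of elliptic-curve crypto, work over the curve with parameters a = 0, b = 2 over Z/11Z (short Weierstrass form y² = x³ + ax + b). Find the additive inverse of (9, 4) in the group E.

(9, 7)

-(9, 4) = (9, -4 mod 11) = (9, 7).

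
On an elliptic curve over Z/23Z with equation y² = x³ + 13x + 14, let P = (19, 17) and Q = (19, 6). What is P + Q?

The two points share x = 19 and their y-coordinates satisfy 17 + 6 ≡ 0 (mod 23), so they are inverses. Their sum is ∞.

O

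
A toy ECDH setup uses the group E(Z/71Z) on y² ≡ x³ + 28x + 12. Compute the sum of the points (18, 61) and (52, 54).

(7, 14)

(18, 61) + (52, 54). λ = (54 - 61)/(52 - 18) ≡ 64/34 mod 71. 34⁻¹ ≡ 23 (mod 71), so λ ≡ 52.
  x = λ² - 18 - 52 = 2704 - 70 ≡ 7; y = λ·(18 - 7) - 61 ≡ 14. → (7, 14)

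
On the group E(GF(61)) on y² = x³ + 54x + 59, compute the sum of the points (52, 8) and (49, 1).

(52, 8) + (49, 1). λ = (1 - 8)/(49 - 52) ≡ 54/58 mod 61. 58⁻¹ ≡ 20 (mod 61) since 58·20 = 1160 ≡ 1, so λ ≡ 43.
  x = λ² - 52 - 49 = 1849 - 101 ≡ 40; y = λ·(52 - 40) - 8 ≡ 20. → (40, 20)

(40, 20)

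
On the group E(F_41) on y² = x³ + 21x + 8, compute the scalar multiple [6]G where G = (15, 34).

(34, 25)

Repeated addition: build up to 6G.
2G: tangent at (15, 34): λ = (3·15² + 21)/(2·34) ≡ 40/27. 27⁻¹ ≡ 38 (mod 41), so λ ≡ 40·38 ≡ 3.
  x = λ² - 15 - 15 = 9 - 30 ≡ 20; y = λ·(15 - 20) - 34 ≡ 33. → (20, 33)
3G: (20, 33) + (15, 34). λ = (34 - 33)/(15 - 20) ≡ 1/36 mod 41. 36⁻¹ ≡ 8 (mod 41) since 36·8 = 288 ≡ 1, so λ ≡ 8.
  x = λ² - 20 - 15 = 64 - 35 ≡ 29; y = λ·(20 - 29) - 33 ≡ 18. → (29, 18)
4G: (29, 18) + (15, 34). λ = (34 - 18)/(15 - 29) ≡ 16/27 mod 41. 27⁻¹ ≡ 38 (mod 41), so λ ≡ 34.
  x = λ² - 29 - 15 = 1156 - 44 ≡ 5; y = λ·(29 - 5) - 18 ≡ 19. → (5, 19)
5G: (5, 19) + (15, 34). λ = (34 - 19)/(15 - 5) ≡ 15/10 mod 41. 10⁻¹ ≡ 37 (mod 41) since 10·37 = 370 ≡ 1, so λ ≡ 22.
  x = λ² - 5 - 15 = 484 - 20 ≡ 13; y = λ·(5 - 13) - 19 ≡ 10. → (13, 10)
6G: (13, 10) + (15, 34). λ = (34 - 10)/(15 - 13) ≡ 24/2 mod 41. 2⁻¹ ≡ 21 (mod 41), so λ ≡ 12.
  x = λ² - 13 - 15 = 144 - 28 ≡ 34; y = λ·(13 - 34) - 10 ≡ 25. → (34, 25)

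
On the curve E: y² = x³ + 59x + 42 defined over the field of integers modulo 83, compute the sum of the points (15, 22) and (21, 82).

(15, 22) + (21, 82). λ = (82 - 22)/(21 - 15) ≡ 60/6 mod 83. 6⁻¹ ≡ 14 (mod 83), so λ ≡ 10.
  x = λ² - 15 - 21 = 100 - 36 ≡ 64; y = λ·(15 - 64) - 22 ≡ 69. → (64, 69)

(64, 69)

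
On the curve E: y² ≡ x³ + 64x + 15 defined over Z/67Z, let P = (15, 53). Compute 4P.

(39, 18)

Repeated addition: build up to 4P.
2P: tangent at (15, 53): λ = (3·15² + 64)/(2·53) ≡ 2/39. 39⁻¹ ≡ 55 (mod 67) since 39·55 = 2145 ≡ 1, so λ ≡ 2·55 ≡ 43.
  x = λ² - 15 - 15 = 1849 - 30 ≡ 10; y = λ·(15 - 10) - 53 ≡ 28. → (10, 28)
3P: (10, 28) + (15, 53). λ = (53 - 28)/(15 - 10) ≡ 25/5 mod 67. 5⁻¹ ≡ 27 (mod 67), so λ ≡ 5.
  x = λ² - 10 - 15 = 25 - 25 ≡ 0; y = λ·(10 - 0) - 28 ≡ 22. → (0, 22)
4P: (0, 22) + (15, 53). λ = (53 - 22)/(15 - 0) ≡ 31/15 mod 67. 15⁻¹ ≡ 9 (mod 67) since 15·9 = 135 ≡ 1, so λ ≡ 11.
  x = λ² - 0 - 15 = 121 - 15 ≡ 39; y = λ·(0 - 39) - 22 ≡ 18. → (39, 18)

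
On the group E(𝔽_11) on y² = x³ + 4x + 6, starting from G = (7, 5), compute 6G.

(6, 2)

Double-and-add on 6 = (110)₂. Start with G = (7, 5) for the leading 1-bit.
double: tangent at (7, 5): λ = (3·7² + 4)/(2·5) ≡ 8/10. 10⁻¹ ≡ 10 (mod 11), so λ ≡ 8·10 ≡ 3.
  x = λ² - 7 - 7 = 9 - 14 ≡ 6; y = λ·(7 - 6) - 5 ≡ 9. → (6, 9)
add G: (6, 9) + (7, 5). λ = (5 - 9)/(7 - 6) ≡ 7/1 mod 11. 1⁻¹ ≡ 1 (mod 11), so λ ≡ 7.
  x = λ² - 6 - 7 = 49 - 13 ≡ 3; y = λ·(6 - 3) - 9 ≡ 1. → (3, 1)
double: tangent at (3, 1): λ = (3·3² + 4)/(2·1) ≡ 9/2. 2⁻¹ ≡ 6 (mod 11), so λ ≡ 9·6 ≡ 10.
  x = λ² - 3 - 3 = 100 - 6 ≡ 6; y = λ·(3 - 6) - 1 ≡ 2. → (6, 2)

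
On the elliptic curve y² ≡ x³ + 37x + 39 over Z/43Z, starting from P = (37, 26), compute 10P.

Repeated addition: build up to 10P.
2P: tangent at (37, 26): λ = (3·37² + 37)/(2·26) ≡ 16/9. 9⁻¹ ≡ 24 (mod 43), so λ ≡ 16·24 ≡ 40.
  x = λ² - 37 - 37 = 1600 - 74 ≡ 21; y = λ·(37 - 21) - 26 ≡ 12. → (21, 12)
3P: (21, 12) + (37, 26). λ = (26 - 12)/(37 - 21) ≡ 14/16 mod 43. 16⁻¹ ≡ 35 (mod 43), so λ ≡ 17.
  x = λ² - 21 - 37 = 289 - 58 ≡ 16; y = λ·(21 - 16) - 12 ≡ 30. → (16, 30)
4P: (16, 30) + (37, 26). λ = (26 - 30)/(37 - 16) ≡ 39/21 mod 43. 21⁻¹ ≡ 41 (mod 43), so λ ≡ 8.
  x = λ² - 16 - 37 = 64 - 53 ≡ 11; y = λ·(16 - 11) - 30 ≡ 10. → (11, 10)
5P: (11, 10) + (37, 26). λ = (26 - 10)/(37 - 11) ≡ 16/26 mod 43. 26⁻¹ ≡ 5 (mod 43), so λ ≡ 37.
  x = λ² - 11 - 37 = 1369 - 48 ≡ 31; y = λ·(11 - 31) - 10 ≡ 24. → (31, 24)
6P: (31, 24) + (37, 26). λ = (26 - 24)/(37 - 31) ≡ 2/6 mod 43. 6⁻¹ ≡ 36 (mod 43), so λ ≡ 29.
  x = λ² - 31 - 37 = 841 - 68 ≡ 42; y = λ·(31 - 42) - 24 ≡ 1. → (42, 1)
7P: (42, 1) + (37, 26). λ = (26 - 1)/(37 - 42) ≡ 25/38 mod 43. 38⁻¹ ≡ 17 (mod 43) since 38·17 = 646 ≡ 1, so λ ≡ 38.
  x = λ² - 42 - 37 = 1444 - 79 ≡ 32; y = λ·(42 - 32) - 1 ≡ 35. → (32, 35)
8P: (32, 35) + (37, 26). λ = (26 - 35)/(37 - 32) ≡ 34/5 mod 43. 5⁻¹ ≡ 26 (mod 43) since 5·26 = 130 ≡ 1, so λ ≡ 24.
  x = λ² - 32 - 37 = 576 - 69 ≡ 34; y = λ·(32 - 34) - 35 ≡ 3. → (34, 3)
9P: (34, 3) + (37, 26). λ = (26 - 3)/(37 - 34) ≡ 23/3 mod 43. 3⁻¹ ≡ 29 (mod 43) since 3·29 = 87 ≡ 1, so λ ≡ 22.
  x = λ² - 34 - 37 = 484 - 71 ≡ 26; y = λ·(34 - 26) - 3 ≡ 1. → (26, 1)
10P: (26, 1) + (37, 26). λ = (26 - 1)/(37 - 26) ≡ 25/11 mod 43. 11⁻¹ ≡ 4 (mod 43), so λ ≡ 14.
  x = λ² - 26 - 37 = 196 - 63 ≡ 4; y = λ·(26 - 4) - 1 ≡ 6. → (4, 6)

(4, 6)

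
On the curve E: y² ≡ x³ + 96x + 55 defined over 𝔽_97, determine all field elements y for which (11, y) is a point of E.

x³ + 96x + 55 = 2442 ≡ 17 (mod 97).
17 is a non-residue mod 97; no y exists.

none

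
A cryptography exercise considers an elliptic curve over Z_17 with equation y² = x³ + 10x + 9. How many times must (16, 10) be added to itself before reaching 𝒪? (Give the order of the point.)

5

2P: tangent at (16, 10): λ = (3·16² + 10)/(2·10) ≡ 13/3. 3⁻¹ ≡ 6 (mod 17), so λ ≡ 13·6 ≡ 10.
  x = λ² - 16 - 16 = 100 - 32 ≡ 0; y = λ·(16 - 0) - 10 ≡ 14. → (0, 14)
3P: (0, 14) + (16, 10). λ = (10 - 14)/(16 - 0) ≡ 13/16 mod 17. 16⁻¹ ≡ 16 (mod 17) since 16·16 = 256 ≡ 1, so λ ≡ 4.
  x = λ² - 0 - 16 = 16 - 16 ≡ 0; y = λ·(0 - 0) - 14 ≡ 3. → (0, 3)
4P: (0, 3) + (16, 10). λ = (10 - 3)/(16 - 0) ≡ 7/16 mod 17. 16⁻¹ ≡ 16 (mod 17) since 16·16 = 256 ≡ 1, so λ ≡ 10.
  x = λ² - 0 - 16 = 100 - 16 ≡ 16; y = λ·(0 - 16) - 3 ≡ 7. → (16, 7)
5P: (16, 7) + (16, 10): same x and y₁ ≡ -y₂, so the sum is 𝒪.
5P = 𝒪, so the order is 5.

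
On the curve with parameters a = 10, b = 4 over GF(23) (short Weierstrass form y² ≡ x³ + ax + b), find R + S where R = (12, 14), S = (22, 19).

(12, 14) + (22, 19). λ = (19 - 14)/(22 - 12) ≡ 5/10 mod 23. 10⁻¹ ≡ 7 (mod 23) since 10·7 = 70 ≡ 1, so λ ≡ 12.
  x = λ² - 12 - 22 = 144 - 34 ≡ 18; y = λ·(12 - 18) - 14 ≡ 6. → (18, 6)

(18, 6)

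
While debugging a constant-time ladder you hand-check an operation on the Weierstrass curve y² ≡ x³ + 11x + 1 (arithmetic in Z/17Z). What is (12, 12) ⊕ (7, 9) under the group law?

(12, 12) + (7, 9). λ = (9 - 12)/(7 - 12) ≡ 14/12 mod 17. 12⁻¹ ≡ 10 (mod 17), so λ ≡ 4.
  x = λ² - 12 - 7 = 16 - 19 ≡ 14; y = λ·(12 - 14) - 12 ≡ 14. → (14, 14)

(14, 14)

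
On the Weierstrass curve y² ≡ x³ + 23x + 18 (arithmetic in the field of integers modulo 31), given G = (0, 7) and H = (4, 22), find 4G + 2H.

First 4G:
Double-and-add on 4 = (100)₂. Start with G = (0, 7) for the leading 1-bit.
double: tangent at (0, 7): λ = (3·0² + 23)/(2·7) ≡ 23/14. 14⁻¹ ≡ 20 (mod 31), so λ ≡ 23·20 ≡ 26.
  x = λ² - 0 - 0 = 676 - 0 ≡ 25; y = λ·(0 - 25) - 7 ≡ 25. → (25, 25)
double: tangent at (25, 25): λ = (3·25² + 23)/(2·25) ≡ 7/19. 19⁻¹ ≡ 18 (mod 31) since 19·18 = 342 ≡ 1, so λ ≡ 7·18 ≡ 2.
  x = λ² - 25 - 25 = 4 - 50 ≡ 16; y = λ·(25 - 16) - 25 ≡ 24. → (16, 24)
4G = (16, 24).
Next 2H:
Repeated addition: build up to 2H.
2H: tangent at (4, 22): λ = (3·4² + 23)/(2·22) ≡ 9/13. 13⁻¹ ≡ 12 (mod 31) since 13·12 = 156 ≡ 1, so λ ≡ 9·12 ≡ 15.
  x = λ² - 4 - 4 = 225 - 8 ≡ 0; y = λ·(4 - 0) - 22 ≡ 7. → (0, 7)
2H = (0, 7).
Finally 4G + 2H:
(16, 24) + (0, 7). λ = (7 - 24)/(0 - 16) ≡ 14/15 mod 31. 15⁻¹ ≡ 29 (mod 31) since 15·29 = 435 ≡ 1, so λ ≡ 3.
  x = λ² - 16 - 0 = 9 - 16 ≡ 24; y = λ·(16 - 24) - 24 ≡ 14. → (24, 14)

(24, 14)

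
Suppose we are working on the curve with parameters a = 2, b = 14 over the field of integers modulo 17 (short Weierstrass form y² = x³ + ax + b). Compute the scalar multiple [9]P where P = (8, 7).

(4, 16)

Repeated addition: build up to 9P.
2P: tangent at (8, 7): λ = (3·8² + 2)/(2·7) ≡ 7/14. 14⁻¹ ≡ 11 (mod 17), so λ ≡ 7·11 ≡ 9.
  x = λ² - 8 - 8 = 81 - 16 ≡ 14; y = λ·(8 - 14) - 7 ≡ 7. → (14, 7)
3P: (14, 7) + (8, 7). λ = (7 - 7)/(8 - 14) ≡ 0/11 mod 17. 11⁻¹ ≡ 14 (mod 17) since 11·14 = 154 ≡ 1, so λ ≡ 0.
  x = λ² - 14 - 8 = 0 - 22 ≡ 12; y = λ·(14 - 12) - 7 ≡ 10. → (12, 10)
4P: (12, 10) + (8, 7). λ = (7 - 10)/(8 - 12) ≡ 14/13 mod 17. 13⁻¹ ≡ 4 (mod 17) since 13·4 = 52 ≡ 1, so λ ≡ 5.
  x = λ² - 12 - 8 = 25 - 20 ≡ 5; y = λ·(12 - 5) - 10 ≡ 8. → (5, 8)
5P: (5, 8) + (8, 7). λ = (7 - 8)/(8 - 5) ≡ 16/3 mod 17. 3⁻¹ ≡ 6 (mod 17), so λ ≡ 11.
  x = λ² - 5 - 8 = 121 - 13 ≡ 6; y = λ·(5 - 6) - 8 ≡ 15. → (6, 15)
6P: (6, 15) + (8, 7). λ = (7 - 15)/(8 - 6) ≡ 9/2 mod 17. 2⁻¹ ≡ 9 (mod 17) since 2·9 = 18 ≡ 1, so λ ≡ 13.
  x = λ² - 6 - 8 = 169 - 14 ≡ 2; y = λ·(6 - 2) - 15 ≡ 3. → (2, 3)
7P: (2, 3) + (8, 7). λ = (7 - 3)/(8 - 2) ≡ 4/6 mod 17. 6⁻¹ ≡ 3 (mod 17), so λ ≡ 12.
  x = λ² - 2 - 8 = 144 - 10 ≡ 15; y = λ·(2 - 15) - 3 ≡ 11. → (15, 11)
8P: (15, 11) + (8, 7). λ = (7 - 11)/(8 - 15) ≡ 13/10 mod 17. 10⁻¹ ≡ 12 (mod 17), so λ ≡ 3.
  x = λ² - 15 - 8 = 9 - 23 ≡ 3; y = λ·(15 - 3) - 11 ≡ 8. → (3, 8)
9P: (3, 8) + (8, 7). λ = (7 - 8)/(8 - 3) ≡ 16/5 mod 17. 5⁻¹ ≡ 7 (mod 17) since 5·7 = 35 ≡ 1, so λ ≡ 10.
  x = λ² - 3 - 8 = 100 - 11 ≡ 4; y = λ·(3 - 4) - 8 ≡ 16. → (4, 16)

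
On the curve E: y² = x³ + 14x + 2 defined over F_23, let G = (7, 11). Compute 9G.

Double-and-add on 9 = (1001)₂. Start with G = (7, 11) for the leading 1-bit.
double: tangent at (7, 11): λ = (3·7² + 14)/(2·11) ≡ 0/22. 22⁻¹ ≡ 22 (mod 23) since 22·22 = 484 ≡ 1, so λ ≡ 0·22 ≡ 0.
  x = λ² - 7 - 7 = 0 - 14 ≡ 9; y = λ·(7 - 9) - 11 ≡ 12. → (9, 12)
double: tangent at (9, 12): λ = (3·9² + 14)/(2·12) ≡ 4/1. 1⁻¹ ≡ 1 (mod 23) since 1·1 = 1 ≡ 1, so λ ≡ 4·1 ≡ 4.
  x = λ² - 9 - 9 = 16 - 18 ≡ 21; y = λ·(9 - 21) - 12 ≡ 9. → (21, 9)
double: tangent at (21, 9): λ = (3·21² + 14)/(2·9) ≡ 3/18. 18⁻¹ ≡ 9 (mod 23) since 18·9 = 162 ≡ 1, so λ ≡ 3·9 ≡ 4.
  x = λ² - 21 - 21 = 16 - 42 ≡ 20; y = λ·(21 - 20) - 9 ≡ 18. → (20, 18)
add G: (20, 18) + (7, 11). λ = (11 - 18)/(7 - 20) ≡ 16/10 mod 23. 10⁻¹ ≡ 7 (mod 23) since 10·7 = 70 ≡ 1, so λ ≡ 20.
  x = λ² - 20 - 7 = 400 - 27 ≡ 5; y = λ·(20 - 5) - 18 ≡ 6. → (5, 6)

(5, 6)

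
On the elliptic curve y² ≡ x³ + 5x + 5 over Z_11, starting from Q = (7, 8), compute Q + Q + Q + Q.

(5, 1)

Double-and-add on 4 = (100)₂. Start with Q = (7, 8) for the leading 1-bit.
double: tangent at (7, 8): λ = (3·7² + 5)/(2·8) ≡ 9/5. 5⁻¹ ≡ 9 (mod 11), so λ ≡ 9·9 ≡ 4.
  x = λ² - 7 - 7 = 16 - 14 ≡ 2; y = λ·(7 - 2) - 8 ≡ 1. → (2, 1)
double: tangent at (2, 1): λ = (3·2² + 5)/(2·1) ≡ 6/2. 2⁻¹ ≡ 6 (mod 11), so λ ≡ 6·6 ≡ 3.
  x = λ² - 2 - 2 = 9 - 4 ≡ 5; y = λ·(2 - 5) - 1 ≡ 1. → (5, 1)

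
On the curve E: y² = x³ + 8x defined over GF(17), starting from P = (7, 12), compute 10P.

O

Double-and-add on 10 = (1010)₂. Start with P = (7, 12) for the leading 1-bit.
double: tangent at (7, 12): λ = (3·7² + 8)/(2·12) ≡ 2/7. 7⁻¹ ≡ 5 (mod 17), so λ ≡ 2·5 ≡ 10.
  x = λ² - 7 - 7 = 100 - 14 ≡ 1; y = λ·(7 - 1) - 12 ≡ 14. → (1, 14)
double: tangent at (1, 14): λ = (3·1² + 8)/(2·14) ≡ 11/11. 11⁻¹ ≡ 14 (mod 17), so λ ≡ 11·14 ≡ 1.
  x = λ² - 1 - 1 = 1 - 2 ≡ 16; y = λ·(1 - 16) - 14 ≡ 5. → (16, 5)
add P: (16, 5) + (7, 12). λ = (12 - 5)/(7 - 16) ≡ 7/8 mod 17. 8⁻¹ ≡ 15 (mod 17) since 8·15 = 120 ≡ 1, so λ ≡ 3.
  x = λ² - 16 - 7 = 9 - 23 ≡ 3; y = λ·(16 - 3) - 5 ≡ 0. → (3, 0)
double: (3, 0) + (3, 0): same x and y₁ ≡ -y₂, so the sum is 𝒪.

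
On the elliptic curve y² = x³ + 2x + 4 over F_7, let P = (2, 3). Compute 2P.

tangent at (2, 3): λ = (3·2² + 2)/(2·3) ≡ 0/6. 6⁻¹ ≡ 6 (mod 7) since 6·6 = 36 ≡ 1, so λ ≡ 0·6 ≡ 0.
  x = λ² - 2 - 2 = 0 - 4 ≡ 3; y = λ·(2 - 3) - 3 ≡ 4. → (3, 4)

(3, 4)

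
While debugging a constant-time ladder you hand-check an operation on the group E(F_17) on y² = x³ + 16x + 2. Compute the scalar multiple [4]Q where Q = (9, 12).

Double-and-add on 4 = (100)₂. Start with Q = (9, 12) for the leading 1-bit.
double: tangent at (9, 12): λ = (3·9² + 16)/(2·12) ≡ 4/7. 7⁻¹ ≡ 5 (mod 17), so λ ≡ 4·5 ≡ 3.
  x = λ² - 9 - 9 = 9 - 18 ≡ 8; y = λ·(9 - 8) - 12 ≡ 8. → (8, 8)
double: tangent at (8, 8): λ = (3·8² + 16)/(2·8) ≡ 4/16. 16⁻¹ ≡ 16 (mod 17), so λ ≡ 4·16 ≡ 13.
  x = λ² - 8 - 8 = 169 - 16 ≡ 0; y = λ·(8 - 0) - 8 ≡ 11. → (0, 11)

(0, 11)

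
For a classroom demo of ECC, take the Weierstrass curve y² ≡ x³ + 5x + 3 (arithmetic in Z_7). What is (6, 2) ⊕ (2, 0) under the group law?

(1, 4)

(6, 2) + (2, 0). λ = (0 - 2)/(2 - 6) ≡ 5/3 mod 7. 3⁻¹ ≡ 5 (mod 7) since 3·5 = 15 ≡ 1, so λ ≡ 4.
  x = λ² - 6 - 2 = 16 - 8 ≡ 1; y = λ·(6 - 1) - 2 ≡ 4. → (1, 4)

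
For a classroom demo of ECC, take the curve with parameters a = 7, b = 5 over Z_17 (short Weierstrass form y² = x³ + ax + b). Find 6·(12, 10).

(13, 7)

Write Q = (12, 10).
Repeated addition: build up to 6Q.
2Q: tangent at (12, 10): λ = (3·12² + 7)/(2·10) ≡ 14/3. 3⁻¹ ≡ 6 (mod 17), so λ ≡ 14·6 ≡ 16.
  x = λ² - 12 - 12 = 256 - 24 ≡ 11; y = λ·(12 - 11) - 10 ≡ 6. → (11, 6)
3Q: (11, 6) + (12, 10). λ = (10 - 6)/(12 - 11) ≡ 4/1 mod 17. 1⁻¹ ≡ 1 (mod 17), so λ ≡ 4.
  x = λ² - 11 - 12 = 16 - 23 ≡ 10; y = λ·(11 - 10) - 6 ≡ 15. → (10, 15)
4Q: (10, 15) + (12, 10). λ = (10 - 15)/(12 - 10) ≡ 12/2 mod 17. 2⁻¹ ≡ 9 (mod 17), so λ ≡ 6.
  x = λ² - 10 - 12 = 36 - 22 ≡ 14; y = λ·(10 - 14) - 15 ≡ 12. → (14, 12)
5Q: (14, 12) + (12, 10). λ = (10 - 12)/(12 - 14) ≡ 15/15 mod 17. 15⁻¹ ≡ 8 (mod 17) since 15·8 = 120 ≡ 1, so λ ≡ 1.
  x = λ² - 14 - 12 = 1 - 26 ≡ 9; y = λ·(14 - 9) - 12 ≡ 10. → (9, 10)
6Q: (9, 10) + (12, 10). λ = (10 - 10)/(12 - 9) ≡ 0/3 mod 17. 3⁻¹ ≡ 6 (mod 17), so λ ≡ 0.
  x = λ² - 9 - 12 = 0 - 21 ≡ 13; y = λ·(9 - 13) - 10 ≡ 7. → (13, 7)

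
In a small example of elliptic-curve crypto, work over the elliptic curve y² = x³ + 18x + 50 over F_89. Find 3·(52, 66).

Write P = (52, 66).
Repeated addition: build up to 3P.
2P: tangent at (52, 66): λ = (3·52² + 18)/(2·66) ≡ 31/43. 43⁻¹ ≡ 29 (mod 89), so λ ≡ 31·29 ≡ 9.
  x = λ² - 52 - 52 = 81 - 104 ≡ 66; y = λ·(52 - 66) - 66 ≡ 75. → (66, 75)
3P: (66, 75) + (52, 66). λ = (66 - 75)/(52 - 66) ≡ 80/75 mod 89. 75⁻¹ ≡ 19 (mod 89) since 75·19 = 1425 ≡ 1, so λ ≡ 7.
  x = λ² - 66 - 52 = 49 - 118 ≡ 20; y = λ·(66 - 20) - 75 ≡ 69. → (20, 69)

(20, 69)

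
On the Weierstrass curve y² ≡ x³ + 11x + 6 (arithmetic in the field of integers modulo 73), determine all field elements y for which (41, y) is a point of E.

x³ + 11x + 6 = 69378 ≡ 28 (mod 73).
28 is a non-residue mod 73; no y exists.

none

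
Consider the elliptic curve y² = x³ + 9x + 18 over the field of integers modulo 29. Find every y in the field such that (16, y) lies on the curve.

x³ + 9x + 18 = 4258 ≡ 24 (mod 29).
Square roots of 24 mod 29: 13 and 16 (since 13² = 169 ≡ 24).

13, 16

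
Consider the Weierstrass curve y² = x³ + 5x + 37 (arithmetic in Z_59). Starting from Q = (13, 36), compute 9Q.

(28, 57)

Repeated addition: build up to 9Q.
2Q: tangent at (13, 36): λ = (3·13² + 5)/(2·36) ≡ 40/13. 13⁻¹ ≡ 50 (mod 59) since 13·50 = 650 ≡ 1, so λ ≡ 40·50 ≡ 53.
  x = λ² - 13 - 13 = 2809 - 26 ≡ 10; y = λ·(13 - 10) - 36 ≡ 5. → (10, 5)
3Q: (10, 5) + (13, 36). λ = (36 - 5)/(13 - 10) ≡ 31/3 mod 59. 3⁻¹ ≡ 20 (mod 59), so λ ≡ 30.
  x = λ² - 10 - 13 = 900 - 23 ≡ 51; y = λ·(10 - 51) - 5 ≡ 4. → (51, 4)
4Q: (51, 4) + (13, 36). λ = (36 - 4)/(13 - 51) ≡ 32/21 mod 59. 21⁻¹ ≡ 45 (mod 59), so λ ≡ 24.
  x = λ² - 51 - 13 = 576 - 64 ≡ 40; y = λ·(51 - 40) - 4 ≡ 24. → (40, 24)
5Q: (40, 24) + (13, 36). λ = (36 - 24)/(13 - 40) ≡ 12/32 mod 59. 32⁻¹ ≡ 24 (mod 59), so λ ≡ 52.
  x = λ² - 40 - 13 = 2704 - 53 ≡ 55; y = λ·(40 - 55) - 24 ≡ 22. → (55, 22)
6Q: (55, 22) + (13, 36). λ = (36 - 22)/(13 - 55) ≡ 14/17 mod 59. 17⁻¹ ≡ 7 (mod 59), so λ ≡ 39.
  x = λ² - 55 - 13 = 1521 - 68 ≡ 37; y = λ·(55 - 37) - 22 ≡ 31. → (37, 31)
7Q: (37, 31) + (13, 36). λ = (36 - 31)/(13 - 37) ≡ 5/35 mod 59. 35⁻¹ ≡ 27 (mod 59), so λ ≡ 17.
  x = λ² - 37 - 13 = 289 - 50 ≡ 3; y = λ·(37 - 3) - 31 ≡ 16. → (3, 16)
8Q: (3, 16) + (13, 36). λ = (36 - 16)/(13 - 3) ≡ 20/10 mod 59. 10⁻¹ ≡ 6 (mod 59), so λ ≡ 2.
  x = λ² - 3 - 13 = 4 - 16 ≡ 47; y = λ·(3 - 47) - 16 ≡ 14. → (47, 14)
9Q: (47, 14) + (13, 36). λ = (36 - 14)/(13 - 47) ≡ 22/25 mod 59. 25⁻¹ ≡ 26 (mod 59), so λ ≡ 41.
  x = λ² - 47 - 13 = 1681 - 60 ≡ 28; y = λ·(47 - 28) - 14 ≡ 57. → (28, 57)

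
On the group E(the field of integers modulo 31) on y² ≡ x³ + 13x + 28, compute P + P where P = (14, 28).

tangent at (14, 28): λ = (3·14² + 13)/(2·28) ≡ 12/25. 25⁻¹ ≡ 5 (mod 31) since 25·5 = 125 ≡ 1, so λ ≡ 12·5 ≡ 29.
  x = λ² - 14 - 14 = 841 - 28 ≡ 7; y = λ·(14 - 7) - 28 ≡ 20. → (7, 20)

(7, 20)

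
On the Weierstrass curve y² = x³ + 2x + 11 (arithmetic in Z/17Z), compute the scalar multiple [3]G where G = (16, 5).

Repeated addition: build up to 3G.
2G: tangent at (16, 5): λ = (3·16² + 2)/(2·5) ≡ 5/10. 10⁻¹ ≡ 12 (mod 17) since 10·12 = 120 ≡ 1, so λ ≡ 5·12 ≡ 9.
  x = λ² - 16 - 16 = 81 - 32 ≡ 15; y = λ·(16 - 15) - 5 ≡ 4. → (15, 4)
3G: (15, 4) + (16, 5). λ = (5 - 4)/(16 - 15) ≡ 1/1 mod 17. 1⁻¹ ≡ 1 (mod 17) since 1·1 = 1 ≡ 1, so λ ≡ 1.
  x = λ² - 15 - 16 = 1 - 31 ≡ 4; y = λ·(15 - 4) - 4 ≡ 7. → (4, 7)

(4, 7)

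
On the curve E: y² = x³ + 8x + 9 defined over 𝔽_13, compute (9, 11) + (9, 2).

The two points share x = 9 and their y-coordinates satisfy 11 + 2 ≡ 0 (mod 13), so they are inverses. Their sum is 𝒪.

O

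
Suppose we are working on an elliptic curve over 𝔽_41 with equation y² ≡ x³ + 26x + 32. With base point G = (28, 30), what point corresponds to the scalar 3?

Repeated addition: build up to 3G.
2G: tangent at (28, 30): λ = (3·28² + 26)/(2·30) ≡ 0/19. 19⁻¹ ≡ 13 (mod 41), so λ ≡ 0·13 ≡ 0.
  x = λ² - 28 - 28 = 0 - 56 ≡ 26; y = λ·(28 - 26) - 30 ≡ 11. → (26, 11)
3G: (26, 11) + (28, 30). λ = (30 - 11)/(28 - 26) ≡ 19/2 mod 41. 2⁻¹ ≡ 21 (mod 41) since 2·21 = 42 ≡ 1, so λ ≡ 30.
  x = λ² - 26 - 28 = 900 - 54 ≡ 26; y = λ·(26 - 26) - 11 ≡ 30. → (26, 30)

(26, 30)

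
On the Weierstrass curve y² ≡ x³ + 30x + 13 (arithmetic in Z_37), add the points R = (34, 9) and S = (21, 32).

(16, 36)

(34, 9) + (21, 32). λ = (32 - 9)/(21 - 34) ≡ 23/24 mod 37. 24⁻¹ ≡ 17 (mod 37), so λ ≡ 21.
  x = λ² - 34 - 21 = 441 - 55 ≡ 16; y = λ·(34 - 16) - 9 ≡ 36. → (16, 36)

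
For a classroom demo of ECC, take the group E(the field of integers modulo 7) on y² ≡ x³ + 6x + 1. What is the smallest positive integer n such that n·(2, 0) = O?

2P: (2, 0) + (2, 0): same x and y₁ ≡ -y₂, so the sum is O.
2P = O, so the order is 2.

2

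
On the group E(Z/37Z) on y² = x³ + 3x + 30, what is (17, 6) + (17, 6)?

(33, 18)

tangent at (17, 6): λ = (3·17² + 3)/(2·6) ≡ 19/12. 12⁻¹ ≡ 34 (mod 37) since 12·34 = 408 ≡ 1, so λ ≡ 19·34 ≡ 17.
  x = λ² - 17 - 17 = 289 - 34 ≡ 33; y = λ·(17 - 33) - 6 ≡ 18. → (33, 18)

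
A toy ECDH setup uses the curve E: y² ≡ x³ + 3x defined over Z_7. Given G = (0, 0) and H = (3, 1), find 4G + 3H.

First 4G:
Double-and-add on 4 = (100)₂. Start with G = (0, 0) for the leading 1-bit.
double: (0, 0) + (0, 0): same x and y₁ ≡ -y₂, so the sum is ∞.
double: ∞ + ∞ = ∞ (identity).
4G = ∞.
Next 3H:
Repeated addition: build up to 3H.
2H: tangent at (3, 1): λ = (3·3² + 3)/(2·1) ≡ 2/2. 2⁻¹ ≡ 4 (mod 7) since 2·4 = 8 ≡ 1, so λ ≡ 2·4 ≡ 1.
  x = λ² - 3 - 3 = 1 - 6 ≡ 2; y = λ·(3 - 2) - 1 ≡ 0. → (2, 0)
3H: (2, 0) + (3, 1). λ = (1 - 0)/(3 - 2) ≡ 1/1 mod 7. 1⁻¹ ≡ 1 (mod 7), so λ ≡ 1.
  x = λ² - 2 - 3 = 1 - 5 ≡ 3; y = λ·(2 - 3) - 0 ≡ 6. → (3, 6)
3H = (3, 6).
Finally 4G + 3H:
∞ + (3, 6) = (3, 6) (identity).

(3, 6)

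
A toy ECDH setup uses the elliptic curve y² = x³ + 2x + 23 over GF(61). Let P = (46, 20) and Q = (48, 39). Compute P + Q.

(46, 20) + (48, 39). λ = (39 - 20)/(48 - 46) ≡ 19/2 mod 61. 2⁻¹ ≡ 31 (mod 61), so λ ≡ 40.
  x = λ² - 46 - 48 = 1600 - 94 ≡ 42; y = λ·(46 - 42) - 20 ≡ 18. → (42, 18)

(42, 18)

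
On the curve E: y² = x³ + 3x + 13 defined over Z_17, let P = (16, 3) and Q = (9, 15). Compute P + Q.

(5, 0)

(16, 3) + (9, 15). λ = (15 - 3)/(9 - 16) ≡ 12/10 mod 17. 10⁻¹ ≡ 12 (mod 17) since 10·12 = 120 ≡ 1, so λ ≡ 8.
  x = λ² - 16 - 9 = 64 - 25 ≡ 5; y = λ·(16 - 5) - 3 ≡ 0. → (5, 0)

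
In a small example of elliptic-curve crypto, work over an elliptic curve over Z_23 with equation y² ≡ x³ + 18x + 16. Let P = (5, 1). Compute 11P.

(19, 8)

Repeated addition: build up to 11P.
2P: tangent at (5, 1): λ = (3·5² + 18)/(2·1) ≡ 1/2. 2⁻¹ ≡ 12 (mod 23), so λ ≡ 1·12 ≡ 12.
  x = λ² - 5 - 5 = 144 - 10 ≡ 19; y = λ·(5 - 19) - 1 ≡ 15. → (19, 15)
3P: (19, 15) + (5, 1). λ = (1 - 15)/(5 - 19) ≡ 9/9 mod 23. 9⁻¹ ≡ 18 (mod 23), so λ ≡ 1.
  x = λ² - 19 - 5 = 1 - 24 ≡ 0; y = λ·(19 - 0) - 15 ≡ 4. → (0, 4)
4P: (0, 4) + (5, 1). λ = (1 - 4)/(5 - 0) ≡ 20/5 mod 23. 5⁻¹ ≡ 14 (mod 23) since 5·14 = 70 ≡ 1, so λ ≡ 4.
  x = λ² - 0 - 5 = 16 - 5 ≡ 11; y = λ·(0 - 11) - 4 ≡ 21. → (11, 21)
5P: (11, 21) + (5, 1). λ = (1 - 21)/(5 - 11) ≡ 3/17 mod 23. 17⁻¹ ≡ 19 (mod 23), so λ ≡ 11.
  x = λ² - 11 - 5 = 121 - 16 ≡ 13; y = λ·(11 - 13) - 21 ≡ 3. → (13, 3)
6P: (13, 3) + (5, 1). λ = (1 - 3)/(5 - 13) ≡ 21/15 mod 23. 15⁻¹ ≡ 20 (mod 23), so λ ≡ 6.
  x = λ² - 13 - 5 = 36 - 18 ≡ 18; y = λ·(13 - 18) - 3 ≡ 13. → (18, 13)
7P: (18, 13) + (5, 1). λ = (1 - 13)/(5 - 18) ≡ 11/10 mod 23. 10⁻¹ ≡ 7 (mod 23), so λ ≡ 8.
  x = λ² - 18 - 5 = 64 - 23 ≡ 18; y = λ·(18 - 18) - 13 ≡ 10. → (18, 10)
8P: (18, 10) + (5, 1). λ = (1 - 10)/(5 - 18) ≡ 14/10 mod 23. 10⁻¹ ≡ 7 (mod 23) since 10·7 = 70 ≡ 1, so λ ≡ 6.
  x = λ² - 18 - 5 = 36 - 23 ≡ 13; y = λ·(18 - 13) - 10 ≡ 20. → (13, 20)
9P: (13, 20) + (5, 1). λ = (1 - 20)/(5 - 13) ≡ 4/15 mod 23. 15⁻¹ ≡ 20 (mod 23), so λ ≡ 11.
  x = λ² - 13 - 5 = 121 - 18 ≡ 11; y = λ·(13 - 11) - 20 ≡ 2. → (11, 2)
10P: (11, 2) + (5, 1). λ = (1 - 2)/(5 - 11) ≡ 22/17 mod 23. 17⁻¹ ≡ 19 (mod 23) since 17·19 = 323 ≡ 1, so λ ≡ 4.
  x = λ² - 11 - 5 = 16 - 16 ≡ 0; y = λ·(11 - 0) - 2 ≡ 19. → (0, 19)
11P: (0, 19) + (5, 1). λ = (1 - 19)/(5 - 0) ≡ 5/5 mod 23. 5⁻¹ ≡ 14 (mod 23), so λ ≡ 1.
  x = λ² - 0 - 5 = 1 - 5 ≡ 19; y = λ·(0 - 19) - 19 ≡ 8. → (19, 8)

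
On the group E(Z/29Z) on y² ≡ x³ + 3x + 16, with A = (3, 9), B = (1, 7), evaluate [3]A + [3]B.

First 3A:
Repeated addition: build up to 3A.
2A: tangent at (3, 9): λ = (3·3² + 3)/(2·9) ≡ 1/18. 18⁻¹ ≡ 21 (mod 29), so λ ≡ 1·21 ≡ 21.
  x = λ² - 3 - 3 = 441 - 6 ≡ 0; y = λ·(3 - 0) - 9 ≡ 25. → (0, 25)
3A: (0, 25) + (3, 9). λ = (9 - 25)/(3 - 0) ≡ 13/3 mod 29. 3⁻¹ ≡ 10 (mod 29), so λ ≡ 14.
  x = λ² - 0 - 3 = 196 - 3 ≡ 19; y = λ·(0 - 19) - 25 ≡ 28. → (19, 28)
3A = (19, 28).
Next 3B:
Repeated addition: build up to 3B.
2B: tangent at (1, 7): λ = (3·1² + 3)/(2·7) ≡ 6/14. 14⁻¹ ≡ 27 (mod 29), so λ ≡ 6·27 ≡ 17.
  x = λ² - 1 - 1 = 289 - 2 ≡ 26; y = λ·(1 - 26) - 7 ≡ 3. → (26, 3)
3B: (26, 3) + (1, 7). λ = (7 - 3)/(1 - 26) ≡ 4/4 mod 29. 4⁻¹ ≡ 22 (mod 29), so λ ≡ 1.
  x = λ² - 26 - 1 = 1 - 27 ≡ 3; y = λ·(26 - 3) - 3 ≡ 20. → (3, 20)
3B = (3, 20).
Finally 3A + 3B:
(19, 28) + (3, 20). λ = (20 - 28)/(3 - 19) ≡ 21/13 mod 29. 13⁻¹ ≡ 9 (mod 29), so λ ≡ 15.
  x = λ² - 19 - 3 = 225 - 22 ≡ 0; y = λ·(19 - 0) - 28 ≡ 25. → (0, 25)

(0, 25)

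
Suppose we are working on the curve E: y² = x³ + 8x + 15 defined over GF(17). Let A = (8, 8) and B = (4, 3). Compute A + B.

(8, 8) + (4, 3). λ = (3 - 8)/(4 - 8) ≡ 12/13 mod 17. 13⁻¹ ≡ 4 (mod 17), so λ ≡ 14.
  x = λ² - 8 - 4 = 196 - 12 ≡ 14; y = λ·(8 - 14) - 8 ≡ 10. → (14, 10)

(14, 10)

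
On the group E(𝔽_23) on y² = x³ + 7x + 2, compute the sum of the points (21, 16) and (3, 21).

(0, 5)

(21, 16) + (3, 21). λ = (21 - 16)/(3 - 21) ≡ 5/5 mod 23. 5⁻¹ ≡ 14 (mod 23), so λ ≡ 1.
  x = λ² - 21 - 3 = 1 - 24 ≡ 0; y = λ·(21 - 0) - 16 ≡ 5. → (0, 5)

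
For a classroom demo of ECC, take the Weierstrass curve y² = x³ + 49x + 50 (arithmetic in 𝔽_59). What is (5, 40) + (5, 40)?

(25, 47)

tangent at (5, 40): λ = (3·5² + 49)/(2·40) ≡ 6/21. 21⁻¹ ≡ 45 (mod 59) since 21·45 = 945 ≡ 1, so λ ≡ 6·45 ≡ 34.
  x = λ² - 5 - 5 = 1156 - 10 ≡ 25; y = λ·(5 - 25) - 40 ≡ 47. → (25, 47)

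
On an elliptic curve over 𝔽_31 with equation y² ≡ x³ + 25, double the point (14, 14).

tangent at (14, 14): λ = (3·14² + 0)/(2·14) ≡ 30/28. 28⁻¹ ≡ 10 (mod 31), so λ ≡ 30·10 ≡ 21.
  x = λ² - 14 - 14 = 441 - 28 ≡ 10; y = λ·(14 - 10) - 14 ≡ 8. → (10, 8)

(10, 8)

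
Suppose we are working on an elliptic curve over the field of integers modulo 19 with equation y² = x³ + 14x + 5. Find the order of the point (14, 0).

2

2P: (14, 0) + (14, 0): same x and y₁ ≡ -y₂, so the sum is O.
2P = O, so the order is 2.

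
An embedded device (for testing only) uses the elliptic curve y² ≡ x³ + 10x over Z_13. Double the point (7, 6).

tangent at (7, 6): λ = (3·7² + 10)/(2·6) ≡ 1/12. 12⁻¹ ≡ 12 (mod 13) since 12·12 = 144 ≡ 1, so λ ≡ 1·12 ≡ 12.
  x = λ² - 7 - 7 = 144 - 14 ≡ 0; y = λ·(7 - 0) - 6 ≡ 0. → (0, 0)

(0, 0)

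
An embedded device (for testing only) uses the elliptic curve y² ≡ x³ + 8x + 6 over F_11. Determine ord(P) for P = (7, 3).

2P: tangent at (7, 3): λ = (3·7² + 8)/(2·3) ≡ 1/6. 6⁻¹ ≡ 2 (mod 11), so λ ≡ 1·2 ≡ 2.
  x = λ² - 7 - 7 = 4 - 14 ≡ 1; y = λ·(7 - 1) - 3 ≡ 9. → (1, 9)
3P: (1, 9) + (7, 3). λ = (3 - 9)/(7 - 1) ≡ 5/6 mod 11. 6⁻¹ ≡ 2 (mod 11) since 6·2 = 12 ≡ 1, so λ ≡ 10.
  x = λ² - 1 - 7 = 100 - 8 ≡ 4; y = λ·(1 - 4) - 9 ≡ 5. → (4, 5)
4P: (4, 5) + (7, 3). λ = (3 - 5)/(7 - 4) ≡ 9/3 mod 11. 3⁻¹ ≡ 4 (mod 11), so λ ≡ 3.
  x = λ² - 4 - 7 = 9 - 11 ≡ 9; y = λ·(4 - 9) - 5 ≡ 2. → (9, 2)
5P: (9, 2) + (7, 3). λ = (3 - 2)/(7 - 9) ≡ 1/9 mod 11. 9⁻¹ ≡ 5 (mod 11), so λ ≡ 5.
  x = λ² - 9 - 7 = 25 - 16 ≡ 9; y = λ·(9 - 9) - 2 ≡ 9. → (9, 9)
6P: (9, 9) + (7, 3). λ = (3 - 9)/(7 - 9) ≡ 5/9 mod 11. 9⁻¹ ≡ 5 (mod 11) since 9·5 = 45 ≡ 1, so λ ≡ 3.
  x = λ² - 9 - 7 = 9 - 16 ≡ 4; y = λ·(9 - 4) - 9 ≡ 6. → (4, 6)
7P: (4, 6) + (7, 3). λ = (3 - 6)/(7 - 4) ≡ 8/3 mod 11. 3⁻¹ ≡ 4 (mod 11) since 3·4 = 12 ≡ 1, so λ ≡ 10.
  x = λ² - 4 - 7 = 100 - 11 ≡ 1; y = λ·(4 - 1) - 6 ≡ 2. → (1, 2)
8P: (1, 2) + (7, 3). λ = (3 - 2)/(7 - 1) ≡ 1/6 mod 11. 6⁻¹ ≡ 2 (mod 11) since 6·2 = 12 ≡ 1, so λ ≡ 2.
  x = λ² - 1 - 7 = 4 - 8 ≡ 7; y = λ·(1 - 7) - 2 ≡ 8. → (7, 8)
9P: (7, 8) + (7, 3): same x and y₁ ≡ -y₂, so the sum is O.
9P = O, so the order is 9.

9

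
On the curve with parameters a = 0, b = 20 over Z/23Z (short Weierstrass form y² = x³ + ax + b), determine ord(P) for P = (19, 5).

2P: tangent at (19, 5): λ = (3·19² + 0)/(2·5) ≡ 2/10. 10⁻¹ ≡ 7 (mod 23), so λ ≡ 2·7 ≡ 14.
  x = λ² - 19 - 19 = 196 - 38 ≡ 20; y = λ·(19 - 20) - 5 ≡ 4. → (20, 4)
3P: (20, 4) + (19, 5). λ = (5 - 4)/(19 - 20) ≡ 1/22 mod 23. 22⁻¹ ≡ 22 (mod 23), so λ ≡ 22.
  x = λ² - 20 - 19 = 484 - 39 ≡ 8; y = λ·(20 - 8) - 4 ≡ 7. → (8, 7)
4P: (8, 7) + (19, 5). λ = (5 - 7)/(19 - 8) ≡ 21/11 mod 23. 11⁻¹ ≡ 21 (mod 23) since 11·21 = 231 ≡ 1, so λ ≡ 4.
  x = λ² - 8 - 19 = 16 - 27 ≡ 12; y = λ·(8 - 12) - 7 ≡ 0. → (12, 0)
5P: (12, 0) + (19, 5). λ = (5 - 0)/(19 - 12) ≡ 5/7 mod 23. 7⁻¹ ≡ 10 (mod 23) since 7·10 = 70 ≡ 1, so λ ≡ 4.
  x = λ² - 12 - 19 = 16 - 31 ≡ 8; y = λ·(12 - 8) - 0 ≡ 16. → (8, 16)
6P: (8, 16) + (19, 5). λ = (5 - 16)/(19 - 8) ≡ 12/11 mod 23. 11⁻¹ ≡ 21 (mod 23), so λ ≡ 22.
  x = λ² - 8 - 19 = 484 - 27 ≡ 20; y = λ·(8 - 20) - 16 ≡ 19. → (20, 19)
7P: (20, 19) + (19, 5). λ = (5 - 19)/(19 - 20) ≡ 9/22 mod 23. 22⁻¹ ≡ 22 (mod 23) since 22·22 = 484 ≡ 1, so λ ≡ 14.
  x = λ² - 20 - 19 = 196 - 39 ≡ 19; y = λ·(20 - 19) - 19 ≡ 18. → (19, 18)
8P: (19, 18) + (19, 5): same x and y₁ ≡ -y₂, so the sum is O.
8P = O, so the order is 8.

8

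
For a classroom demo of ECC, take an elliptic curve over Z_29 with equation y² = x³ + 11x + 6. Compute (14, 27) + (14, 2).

O

The two points share x = 14 and their y-coordinates satisfy 27 + 2 ≡ 0 (mod 29), so they are inverses. Their sum is ∞.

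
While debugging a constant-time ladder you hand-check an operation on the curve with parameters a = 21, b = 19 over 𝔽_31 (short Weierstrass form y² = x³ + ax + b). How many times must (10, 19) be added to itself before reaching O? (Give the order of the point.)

10

2P: tangent at (10, 19): λ = (3·10² + 21)/(2·19) ≡ 11/7. 7⁻¹ ≡ 9 (mod 31) since 7·9 = 63 ≡ 1, so λ ≡ 11·9 ≡ 6.
  x = λ² - 10 - 10 = 36 - 20 ≡ 16; y = λ·(10 - 16) - 19 ≡ 7. → (16, 7)
3P: (16, 7) + (10, 19). λ = (19 - 7)/(10 - 16) ≡ 12/25 mod 31. 25⁻¹ ≡ 5 (mod 31), so λ ≡ 29.
  x = λ² - 16 - 10 = 841 - 26 ≡ 9; y = λ·(16 - 9) - 7 ≡ 10. → (9, 10)
4P: (9, 10) + (10, 19). λ = (19 - 10)/(10 - 9) ≡ 9/1 mod 31. 1⁻¹ ≡ 1 (mod 31) since 1·1 = 1 ≡ 1, so λ ≡ 9.
  x = λ² - 9 - 10 = 81 - 19 ≡ 0; y = λ·(9 - 0) - 10 ≡ 9. → (0, 9)
5P: (0, 9) + (10, 19). λ = (19 - 9)/(10 - 0) ≡ 10/10 mod 31. 10⁻¹ ≡ 28 (mod 31), so λ ≡ 1.
  x = λ² - 0 - 10 = 1 - 10 ≡ 22; y = λ·(0 - 22) - 9 ≡ 0. → (22, 0)
6P: (22, 0) + (10, 19). λ = (19 - 0)/(10 - 22) ≡ 19/19 mod 31. 19⁻¹ ≡ 18 (mod 31) since 19·18 = 342 ≡ 1, so λ ≡ 1.
  x = λ² - 22 - 10 = 1 - 32 ≡ 0; y = λ·(22 - 0) - 0 ≡ 22. → (0, 22)
7P: (0, 22) + (10, 19). λ = (19 - 22)/(10 - 0) ≡ 28/10 mod 31. 10⁻¹ ≡ 28 (mod 31), so λ ≡ 9.
  x = λ² - 0 - 10 = 81 - 10 ≡ 9; y = λ·(0 - 9) - 22 ≡ 21. → (9, 21)
8P: (9, 21) + (10, 19). λ = (19 - 21)/(10 - 9) ≡ 29/1 mod 31. 1⁻¹ ≡ 1 (mod 31) since 1·1 = 1 ≡ 1, so λ ≡ 29.
  x = λ² - 9 - 10 = 841 - 19 ≡ 16; y = λ·(9 - 16) - 21 ≡ 24. → (16, 24)
9P: (16, 24) + (10, 19). λ = (19 - 24)/(10 - 16) ≡ 26/25 mod 31. 25⁻¹ ≡ 5 (mod 31) since 25·5 = 125 ≡ 1, so λ ≡ 6.
  x = λ² - 16 - 10 = 36 - 26 ≡ 10; y = λ·(16 - 10) - 24 ≡ 12. → (10, 12)
10P: (10, 12) + (10, 19): same x and y₁ ≡ -y₂, so the sum is O.
10P = O, so the order is 10.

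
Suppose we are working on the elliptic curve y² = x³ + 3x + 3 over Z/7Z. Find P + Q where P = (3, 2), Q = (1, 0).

(3, 2) + (1, 0). λ = (0 - 2)/(1 - 3) ≡ 5/5 mod 7. 5⁻¹ ≡ 3 (mod 7), so λ ≡ 1.
  x = λ² - 3 - 1 = 1 - 4 ≡ 4; y = λ·(3 - 4) - 2 ≡ 4. → (4, 4)

(4, 4)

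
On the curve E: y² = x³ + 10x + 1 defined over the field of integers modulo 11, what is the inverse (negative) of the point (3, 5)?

(3, 6)

-(3, 5) = (3, -5 mod 11) = (3, 6).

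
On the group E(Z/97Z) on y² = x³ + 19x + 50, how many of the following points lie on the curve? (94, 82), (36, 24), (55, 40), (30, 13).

2

(94, 82): 82² ≡ 31, rhs ≡ 63 → off.
(36, 24): 24² ≡ 91, rhs ≡ 54 → off.
(55, 40): 40² ≡ 48, rhs ≡ 48 → on.
(30, 13): 13² ≡ 72, rhs ≡ 72 → on.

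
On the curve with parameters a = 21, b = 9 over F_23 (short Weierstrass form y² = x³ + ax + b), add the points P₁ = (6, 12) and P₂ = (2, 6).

(6, 12) + (2, 6). λ = (6 - 12)/(2 - 6) ≡ 17/19 mod 23. 19⁻¹ ≡ 17 (mod 23), so λ ≡ 13.
  x = λ² - 6 - 2 = 169 - 8 ≡ 0; y = λ·(6 - 0) - 12 ≡ 20. → (0, 20)

(0, 20)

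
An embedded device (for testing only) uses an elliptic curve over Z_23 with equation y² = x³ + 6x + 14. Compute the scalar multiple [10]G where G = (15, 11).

(6, 6)

Double-and-add on 10 = (1010)₂. Start with G = (15, 11) for the leading 1-bit.
double: tangent at (15, 11): λ = (3·15² + 6)/(2·11) ≡ 14/22. 22⁻¹ ≡ 22 (mod 23) since 22·22 = 484 ≡ 1, so λ ≡ 14·22 ≡ 9.
  x = λ² - 15 - 15 = 81 - 30 ≡ 5; y = λ·(15 - 5) - 11 ≡ 10. → (5, 10)
double: tangent at (5, 10): λ = (3·5² + 6)/(2·10) ≡ 12/20. 20⁻¹ ≡ 15 (mod 23), so λ ≡ 12·15 ≡ 19.
  x = λ² - 5 - 5 = 361 - 10 ≡ 6; y = λ·(5 - 6) - 10 ≡ 17. → (6, 17)
add G: (6, 17) + (15, 11). λ = (11 - 17)/(15 - 6) ≡ 17/9 mod 23. 9⁻¹ ≡ 18 (mod 23), so λ ≡ 7.
  x = λ² - 6 - 15 = 49 - 21 ≡ 5; y = λ·(6 - 5) - 17 ≡ 13. → (5, 13)
double: tangent at (5, 13): λ = (3·5² + 6)/(2·13) ≡ 12/3. 3⁻¹ ≡ 8 (mod 23), so λ ≡ 12·8 ≡ 4.
  x = λ² - 5 - 5 = 16 - 10 ≡ 6; y = λ·(5 - 6) - 13 ≡ 6. → (6, 6)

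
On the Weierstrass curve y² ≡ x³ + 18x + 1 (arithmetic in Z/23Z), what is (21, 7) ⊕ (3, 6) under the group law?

(21, 7) + (3, 6). λ = (6 - 7)/(3 - 21) ≡ 22/5 mod 23. 5⁻¹ ≡ 14 (mod 23), so λ ≡ 9.
  x = λ² - 21 - 3 = 81 - 24 ≡ 11; y = λ·(21 - 11) - 7 ≡ 14. → (11, 14)

(11, 14)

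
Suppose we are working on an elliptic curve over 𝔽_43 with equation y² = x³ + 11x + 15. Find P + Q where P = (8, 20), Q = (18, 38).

(34, 2)

(8, 20) + (18, 38). λ = (38 - 20)/(18 - 8) ≡ 18/10 mod 43. 10⁻¹ ≡ 13 (mod 43), so λ ≡ 19.
  x = λ² - 8 - 18 = 361 - 26 ≡ 34; y = λ·(8 - 34) - 20 ≡ 2. → (34, 2)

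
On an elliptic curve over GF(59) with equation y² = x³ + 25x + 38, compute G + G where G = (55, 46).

(24, 19)

tangent at (55, 46): λ = (3·55² + 25)/(2·46) ≡ 14/33. 33⁻¹ ≡ 34 (mod 59), so λ ≡ 14·34 ≡ 4.
  x = λ² - 55 - 55 = 16 - 110 ≡ 24; y = λ·(55 - 24) - 46 ≡ 19. → (24, 19)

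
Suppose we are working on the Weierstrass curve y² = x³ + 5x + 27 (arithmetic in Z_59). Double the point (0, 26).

(27, 27)

tangent at (0, 26): λ = (3·0² + 5)/(2·26) ≡ 5/52. 52⁻¹ ≡ 42 (mod 59) since 52·42 = 2184 ≡ 1, so λ ≡ 5·42 ≡ 33.
  x = λ² - 0 - 0 = 1089 - 0 ≡ 27; y = λ·(0 - 27) - 26 ≡ 27. → (27, 27)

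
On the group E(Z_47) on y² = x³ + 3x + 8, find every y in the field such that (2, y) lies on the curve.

x³ + 3x + 8 = 22 ≡ 22 (mod 47).
22 is a non-residue mod 47; no y exists.

none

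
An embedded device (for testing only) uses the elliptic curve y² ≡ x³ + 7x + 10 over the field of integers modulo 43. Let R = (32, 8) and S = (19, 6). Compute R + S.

(32, 8) + (19, 6). λ = (6 - 8)/(19 - 32) ≡ 41/30 mod 43. 30⁻¹ ≡ 33 (mod 43), so λ ≡ 20.
  x = λ² - 32 - 19 = 400 - 51 ≡ 5; y = λ·(32 - 5) - 8 ≡ 16. → (5, 16)

(5, 16)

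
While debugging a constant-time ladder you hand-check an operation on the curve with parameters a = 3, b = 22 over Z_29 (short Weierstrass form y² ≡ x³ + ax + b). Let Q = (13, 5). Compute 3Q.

Repeated addition: build up to 3Q.
2Q: tangent at (13, 5): λ = (3·13² + 3)/(2·5) ≡ 17/10. 10⁻¹ ≡ 3 (mod 29), so λ ≡ 17·3 ≡ 22.
  x = λ² - 13 - 13 = 484 - 26 ≡ 23; y = λ·(13 - 23) - 5 ≡ 7. → (23, 7)
3Q: (23, 7) + (13, 5). λ = (5 - 7)/(13 - 23) ≡ 27/19 mod 29. 19⁻¹ ≡ 26 (mod 29), so λ ≡ 6.
  x = λ² - 23 - 13 = 36 - 36 ≡ 0; y = λ·(23 - 0) - 7 ≡ 15. → (0, 15)

(0, 15)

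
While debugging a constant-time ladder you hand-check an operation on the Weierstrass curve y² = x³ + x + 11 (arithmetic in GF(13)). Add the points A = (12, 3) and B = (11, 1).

(12, 3) + (11, 1). λ = (1 - 3)/(11 - 12) ≡ 11/12 mod 13. 12⁻¹ ≡ 12 (mod 13), so λ ≡ 2.
  x = λ² - 12 - 11 = 4 - 23 ≡ 7; y = λ·(12 - 7) - 3 ≡ 7. → (7, 7)

(7, 7)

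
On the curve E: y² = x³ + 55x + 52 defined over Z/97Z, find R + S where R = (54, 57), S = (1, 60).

(54, 57) + (1, 60). λ = (60 - 57)/(1 - 54) ≡ 3/44 mod 97. 44⁻¹ ≡ 86 (mod 97), so λ ≡ 64.
  x = λ² - 54 - 1 = 4096 - 55 ≡ 64; y = λ·(54 - 64) - 57 ≡ 79. → (64, 79)

(64, 79)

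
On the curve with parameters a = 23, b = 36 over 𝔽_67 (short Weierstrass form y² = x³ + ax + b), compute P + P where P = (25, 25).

tangent at (25, 25): λ = (3·25² + 23)/(2·25) ≡ 22/50. 50⁻¹ ≡ 63 (mod 67) since 50·63 = 3150 ≡ 1, so λ ≡ 22·63 ≡ 46.
  x = λ² - 25 - 25 = 2116 - 50 ≡ 56; y = λ·(25 - 56) - 25 ≡ 23. → (56, 23)

(56, 23)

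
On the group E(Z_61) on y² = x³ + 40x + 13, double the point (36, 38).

(55, 17)

tangent at (36, 38): λ = (3·36² + 40)/(2·38) ≡ 24/15. 15⁻¹ ≡ 57 (mod 61), so λ ≡ 24·57 ≡ 26.
  x = λ² - 36 - 36 = 676 - 72 ≡ 55; y = λ·(36 - 55) - 38 ≡ 17. → (55, 17)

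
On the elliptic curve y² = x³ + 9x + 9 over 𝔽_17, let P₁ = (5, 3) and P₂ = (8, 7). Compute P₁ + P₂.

(2, 1)

(5, 3) + (8, 7). λ = (7 - 3)/(8 - 5) ≡ 4/3 mod 17. 3⁻¹ ≡ 6 (mod 17), so λ ≡ 7.
  x = λ² - 5 - 8 = 49 - 13 ≡ 2; y = λ·(5 - 2) - 3 ≡ 1. → (2, 1)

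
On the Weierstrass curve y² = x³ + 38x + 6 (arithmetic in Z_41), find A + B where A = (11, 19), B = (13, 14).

(11, 19) + (13, 14). λ = (14 - 19)/(13 - 11) ≡ 36/2 mod 41. 2⁻¹ ≡ 21 (mod 41), so λ ≡ 18.
  x = λ² - 11 - 13 = 324 - 24 ≡ 13; y = λ·(11 - 13) - 19 ≡ 27. → (13, 27)

(13, 27)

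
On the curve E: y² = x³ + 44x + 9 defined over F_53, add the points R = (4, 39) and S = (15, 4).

(4, 39) + (15, 4). λ = (4 - 39)/(15 - 4) ≡ 18/11 mod 53. 11⁻¹ ≡ 29 (mod 53), so λ ≡ 45.
  x = λ² - 4 - 15 = 2025 - 19 ≡ 45; y = λ·(4 - 45) - 39 ≡ 24. → (45, 24)

(45, 24)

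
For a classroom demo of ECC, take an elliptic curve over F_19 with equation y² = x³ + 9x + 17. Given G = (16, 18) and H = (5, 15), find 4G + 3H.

First 4G:
Repeated addition: build up to 4G.
2G: tangent at (16, 18): λ = (3·16² + 9)/(2·18) ≡ 17/17. 17⁻¹ ≡ 9 (mod 19) since 17·9 = 153 ≡ 1, so λ ≡ 17·9 ≡ 1.
  x = λ² - 16 - 16 = 1 - 32 ≡ 7; y = λ·(16 - 7) - 18 ≡ 10. → (7, 10)
3G: (7, 10) + (16, 18). λ = (18 - 10)/(16 - 7) ≡ 8/9 mod 19. 9⁻¹ ≡ 17 (mod 19) since 9·17 = 153 ≡ 1, so λ ≡ 3.
  x = λ² - 7 - 16 = 9 - 23 ≡ 5; y = λ·(7 - 5) - 10 ≡ 15. → (5, 15)
4G: (5, 15) + (16, 18). λ = (18 - 15)/(16 - 5) ≡ 3/11 mod 19. 11⁻¹ ≡ 7 (mod 19) since 11·7 = 77 ≡ 1, so λ ≡ 2.
  x = λ² - 5 - 16 = 4 - 21 ≡ 2; y = λ·(5 - 2) - 15 ≡ 10. → (2, 10)
4G = (2, 10).
Next 3H:
Repeated addition: build up to 3H.
2H: tangent at (5, 15): λ = (3·5² + 9)/(2·15) ≡ 8/11. 11⁻¹ ≡ 7 (mod 19), so λ ≡ 8·7 ≡ 18.
  x = λ² - 5 - 5 = 324 - 10 ≡ 10; y = λ·(5 - 10) - 15 ≡ 9. → (10, 9)
3H: (10, 9) + (5, 15). λ = (15 - 9)/(5 - 10) ≡ 6/14 mod 19. 14⁻¹ ≡ 15 (mod 19), so λ ≡ 14.
  x = λ² - 10 - 5 = 196 - 15 ≡ 10; y = λ·(10 - 10) - 9 ≡ 10. → (10, 10)
3H = (10, 10).
Finally 4G + 3H:
(2, 10) + (10, 10). λ = (10 - 10)/(10 - 2) ≡ 0/8 mod 19. 8⁻¹ ≡ 12 (mod 19), so λ ≡ 0.
  x = λ² - 2 - 10 = 0 - 12 ≡ 7; y = λ·(2 - 7) - 10 ≡ 9. → (7, 9)

(7, 9)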